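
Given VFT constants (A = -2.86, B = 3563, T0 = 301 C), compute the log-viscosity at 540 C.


VFT equation: log(eta) = A + B / (T - T0)
  T - T0 = 540 - 301 = 239
  B / (T - T0) = 3563 / 239 = 14.908
  log(eta) = -2.86 + 14.908 = 12.048

12.048


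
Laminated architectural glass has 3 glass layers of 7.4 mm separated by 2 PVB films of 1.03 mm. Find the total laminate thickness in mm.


Total thickness = glass contribution + PVB contribution
  Glass: 3 * 7.4 = 22.2 mm
  PVB: 2 * 1.03 = 2.06 mm
  Total = 22.2 + 2.06 = 24.26 mm

24.26 mm


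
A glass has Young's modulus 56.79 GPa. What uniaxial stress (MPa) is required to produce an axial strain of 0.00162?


Rearrange E = sigma / epsilon:
  sigma = E * epsilon
  E (MPa) = 56.79 * 1000 = 56790
  sigma = 56790 * 0.00162 = 92.0 MPa

92.0 MPa


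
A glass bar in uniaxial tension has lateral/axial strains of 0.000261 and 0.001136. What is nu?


Poisson's ratio: nu = lateral strain / axial strain
  nu = 0.000261 / 0.001136 = 0.2298

0.2298


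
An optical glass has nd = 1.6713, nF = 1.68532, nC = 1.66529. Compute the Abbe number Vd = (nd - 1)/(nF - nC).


Abbe number formula: Vd = (nd - 1) / (nF - nC)
  nd - 1 = 1.6713 - 1 = 0.6713
  nF - nC = 1.68532 - 1.66529 = 0.02003
  Vd = 0.6713 / 0.02003 = 33.51

33.51


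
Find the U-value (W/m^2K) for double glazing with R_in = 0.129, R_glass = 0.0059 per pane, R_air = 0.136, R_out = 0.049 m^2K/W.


Total thermal resistance (series):
  R_total = R_in + R_glass + R_air + R_glass + R_out
  R_total = 0.129 + 0.0059 + 0.136 + 0.0059 + 0.049 = 0.3258 m^2K/W
U-value = 1 / R_total = 1 / 0.3258 = 3.069 W/m^2K

3.069 W/m^2K


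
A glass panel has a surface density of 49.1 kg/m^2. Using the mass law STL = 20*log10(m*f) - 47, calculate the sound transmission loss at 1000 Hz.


Mass law: STL = 20 * log10(m * f) - 47
  m * f = 49.1 * 1000 = 49100
  log10(49100) = 4.69108
  STL = 20 * 4.69108 - 47 = 93.8216 - 47 = 46.8 dB

46.8 dB


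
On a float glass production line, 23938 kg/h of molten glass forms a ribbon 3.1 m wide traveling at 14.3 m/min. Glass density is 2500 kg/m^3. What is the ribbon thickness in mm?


Ribbon cross-section from mass balance:
  Volume rate = throughput / density = 23938 / 2500 = 9.5752 m^3/h
  thickness = volume rate / (speed * 60 * width), i.e.
  thickness = throughput / (60 * speed * width * density) * 1000
  thickness = 23938 / (60 * 14.3 * 3.1 * 2500) * 1000 = 3.6 mm

3.6 mm


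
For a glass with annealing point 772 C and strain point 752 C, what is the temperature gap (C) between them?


Gap = T_anneal - T_strain:
  gap = 772 - 752 = 20 C

20 C


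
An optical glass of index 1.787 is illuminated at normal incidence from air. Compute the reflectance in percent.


Fresnel reflectance at normal incidence:
  R = ((n - 1)/(n + 1))^2
  (n - 1)/(n + 1) = (1.787 - 1)/(1.787 + 1) = 0.282382
  R = 0.282382^2 = 0.0797396
  R(%) = 0.0797396 * 100 = 7.974%

7.974%


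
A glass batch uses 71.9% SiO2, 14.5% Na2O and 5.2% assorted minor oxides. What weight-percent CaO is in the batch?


Pieces sum to 100%:
  CaO = 100 - (SiO2 + Na2O + others)
  CaO = 100 - (71.9 + 14.5 + 5.2) = 8.4%

8.4%


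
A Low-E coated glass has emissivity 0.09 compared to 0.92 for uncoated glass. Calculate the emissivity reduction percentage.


Percentage reduction = (1 - coated/uncoated) * 100
  Ratio = 0.09 / 0.92 = 0.0978
  Reduction = (1 - 0.0978) * 100 = 90.2%

90.2%


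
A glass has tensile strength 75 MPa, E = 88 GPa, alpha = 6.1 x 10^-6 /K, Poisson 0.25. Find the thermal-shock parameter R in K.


Thermal shock resistance: R = sigma * (1 - nu) / (E * alpha)
  Numerator = 75 * (1 - 0.25) = 56.25
  Denominator = 88 * 1000 * (6.1 x 10^-6) = 0.5368
  R = 56.25 / 0.5368 = 104.8 K

104.8 K


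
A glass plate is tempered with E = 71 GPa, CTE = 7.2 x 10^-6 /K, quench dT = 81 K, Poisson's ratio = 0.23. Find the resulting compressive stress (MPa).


Tempering stress: sigma = E * alpha * dT / (1 - nu)
  E (MPa) = 71 * 1000 = 71000
  Numerator = 71000 * (7.2 x 10^-6) * 81 = 41.4072
  Denominator = 1 - 0.23 = 0.77
  sigma = 41.4072 / 0.77 = 53.8 MPa

53.8 MPa


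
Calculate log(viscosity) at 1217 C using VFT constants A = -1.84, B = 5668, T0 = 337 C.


VFT equation: log(eta) = A + B / (T - T0)
  T - T0 = 1217 - 337 = 880
  B / (T - T0) = 5668 / 880 = 6.441
  log(eta) = -1.84 + 6.441 = 4.601

4.601


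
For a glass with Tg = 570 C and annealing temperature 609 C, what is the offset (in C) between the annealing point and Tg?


Offset = T_anneal - Tg:
  offset = 609 - 570 = 39 C

39 C


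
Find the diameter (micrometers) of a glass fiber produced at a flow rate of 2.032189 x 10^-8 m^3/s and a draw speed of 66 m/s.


Cross-sectional area from continuity:
  A = Q / v = 2.032189 x 10^-8 / 66 = 3.079074 x 10^-10 m^2
Diameter from circular cross-section:
  d = sqrt(4A / pi) * 10^6 (m -> um)
  d = sqrt(4 * 3.079074 x 10^-10 / pi) * 10^6 = 19.8 um

19.8 um


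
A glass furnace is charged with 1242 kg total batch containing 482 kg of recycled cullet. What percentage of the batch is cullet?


Cullet ratio = (cullet mass / total batch mass) * 100
  Ratio = 482 / 1242 * 100 = 38.81%

38.81%


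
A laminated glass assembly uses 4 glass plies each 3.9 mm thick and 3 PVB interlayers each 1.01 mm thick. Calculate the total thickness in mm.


Total thickness = glass contribution + PVB contribution
  Glass: 4 * 3.9 = 15.6 mm
  PVB: 3 * 1.01 = 3.03 mm
  Total = 15.6 + 3.03 = 18.63 mm

18.63 mm


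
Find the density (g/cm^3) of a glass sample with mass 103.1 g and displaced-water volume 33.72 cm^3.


Use the definition of density:
  rho = mass / volume
  rho = 103.1 / 33.72 = 3.058 g/cm^3

3.058 g/cm^3


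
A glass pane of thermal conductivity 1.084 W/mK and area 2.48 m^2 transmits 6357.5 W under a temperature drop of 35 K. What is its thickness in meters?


Fourier's law: t = k * A * dT / Q
  t = 1.084 * 2.48 * 35 / 6357.5
  t = 94.0912 / 6357.5 = 0.0148 m

0.0148 m


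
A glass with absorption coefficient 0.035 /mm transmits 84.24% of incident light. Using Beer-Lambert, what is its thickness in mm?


Rearrange T = exp(-alpha * thickness):
  thickness = -ln(T) / alpha
  T = 84.24/100 = 0.8424
  ln(T) = -0.1715
  -ln(T) = 0.1715
  thickness = 0.1715 / 0.035 = 4.9 mm

4.9 mm


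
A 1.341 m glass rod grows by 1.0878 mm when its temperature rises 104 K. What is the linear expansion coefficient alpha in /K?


Rearrange dL = alpha * L0 * dT for alpha:
  alpha = dL / (L0 * dT)
  alpha = (1.0878 / 1000) / (1.341 * 104) = 0.0000078 /K = 7.8 x 10^-6 /K

7.8 x 10^-6 /K


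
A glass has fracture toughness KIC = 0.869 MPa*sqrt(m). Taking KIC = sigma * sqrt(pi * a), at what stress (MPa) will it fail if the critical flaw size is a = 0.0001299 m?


Rearrange KIC = sigma * sqrt(pi * a):
  sigma = KIC / sqrt(pi * a)
  sqrt(pi * 0.0001299) = 0.020201
  sigma = 0.869 / 0.020201 = 43.02 MPa

43.02 MPa


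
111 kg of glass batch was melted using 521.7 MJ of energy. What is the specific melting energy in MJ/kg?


Rearrange E = m * s for s:
  s = E / m
  s = 521.7 / 111 = 4.7 MJ/kg

4.7 MJ/kg


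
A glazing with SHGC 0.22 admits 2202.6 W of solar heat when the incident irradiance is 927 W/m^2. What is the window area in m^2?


Rearrange Q = Area * SHGC * Irradiance:
  Area = Q / (SHGC * Irradiance)
  Area = 2202.6 / (0.22 * 927) = 10.8 m^2

10.8 m^2


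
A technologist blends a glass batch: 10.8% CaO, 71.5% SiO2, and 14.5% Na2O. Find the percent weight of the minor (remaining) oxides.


Sum the three major oxides:
  SiO2 + Na2O + CaO = 71.5 + 14.5 + 10.8 = 96.8%
Subtract from 100%:
  Others = 100 - 96.8 = 3.2%

3.2%


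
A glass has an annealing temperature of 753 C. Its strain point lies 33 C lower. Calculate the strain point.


Strain point = annealing point - difference:
  T_strain = 753 - 33 = 720 C

720 C


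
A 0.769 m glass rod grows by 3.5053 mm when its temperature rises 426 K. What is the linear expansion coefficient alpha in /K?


Rearrange dL = alpha * L0 * dT for alpha:
  alpha = dL / (L0 * dT)
  alpha = (3.5053 / 1000) / (0.769 * 426) = 0.0000107 /K = 1.07 x 10^-5 /K

1.07 x 10^-5 /K


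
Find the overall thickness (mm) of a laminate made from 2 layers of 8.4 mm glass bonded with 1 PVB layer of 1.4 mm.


Total thickness = glass contribution + PVB contribution
  Glass: 2 * 8.4 = 16.8 mm
  PVB: 1 * 1.4 = 1.4 mm
  Total = 16.8 + 1.4 = 18.2 mm

18.2 mm


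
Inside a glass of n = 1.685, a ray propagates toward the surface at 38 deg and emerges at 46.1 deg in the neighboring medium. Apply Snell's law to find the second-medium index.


Apply Snell's law: n1 * sin(theta1) = n2 * sin(theta2)
  n2 = n1 * sin(theta1) / sin(theta2)
  sin(38) = 0.615661
  sin(46.1) = 0.720551
  n2 = 1.685 * 0.615661 / 0.720551 = 1.4397

1.4397


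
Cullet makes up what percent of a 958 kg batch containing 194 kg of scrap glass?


Cullet ratio = (cullet mass / total batch mass) * 100
  Ratio = 194 / 958 * 100 = 20.25%

20.25%


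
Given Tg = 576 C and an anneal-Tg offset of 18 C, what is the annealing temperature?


The annealing temperature is Tg plus the offset:
  T_anneal = 576 + 18 = 594 C

594 C


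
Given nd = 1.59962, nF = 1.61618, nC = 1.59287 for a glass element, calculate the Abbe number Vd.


Abbe number formula: Vd = (nd - 1) / (nF - nC)
  nd - 1 = 1.59962 - 1 = 0.59962
  nF - nC = 1.61618 - 1.59287 = 0.02331
  Vd = 0.59962 / 0.02331 = 25.72

25.72


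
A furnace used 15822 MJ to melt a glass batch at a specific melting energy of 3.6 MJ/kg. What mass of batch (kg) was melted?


Rearrange E = m * s for m:
  m = E / s
  m = 15822 / 3.6 = 4395.0 kg

4395.0 kg


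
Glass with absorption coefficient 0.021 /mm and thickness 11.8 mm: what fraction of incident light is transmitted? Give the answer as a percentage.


Beer-Lambert law: T = exp(-alpha * thickness)
  exponent = -0.021 * 11.8 = -0.2478
  T = exp(-0.2478) = 0.7805
  Percentage = 0.7805 * 100 = 78.05%

78.05%


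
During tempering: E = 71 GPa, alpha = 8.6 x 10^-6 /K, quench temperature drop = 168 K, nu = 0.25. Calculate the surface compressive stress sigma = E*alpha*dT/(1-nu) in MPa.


Tempering stress: sigma = E * alpha * dT / (1 - nu)
  E (MPa) = 71 * 1000 = 71000
  Numerator = 71000 * (8.6 x 10^-6) * 168 = 102.5808
  Denominator = 1 - 0.25 = 0.75
  sigma = 102.5808 / 0.75 = 136.8 MPa

136.8 MPa


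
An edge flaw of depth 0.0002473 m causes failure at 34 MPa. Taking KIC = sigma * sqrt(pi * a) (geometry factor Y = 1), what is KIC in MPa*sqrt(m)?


Fracture toughness: KIC = sigma * sqrt(pi * a)
  pi * a = pi * 0.0002473 = 0.000776916
  sqrt(pi * a) = 0.027873
  KIC = 34 * 0.027873 = 0.948 MPa*sqrt(m)

0.948 MPa*sqrt(m)


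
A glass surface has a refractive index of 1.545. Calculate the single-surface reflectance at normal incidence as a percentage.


Fresnel reflectance at normal incidence:
  R = ((n - 1)/(n + 1))^2
  (n - 1)/(n + 1) = (1.545 - 1)/(1.545 + 1) = 0.214145
  R = 0.214145^2 = 0.0458581
  R(%) = 0.0458581 * 100 = 4.586%

4.586%


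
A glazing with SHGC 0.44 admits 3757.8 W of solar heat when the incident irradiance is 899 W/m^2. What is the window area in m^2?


Rearrange Q = Area * SHGC * Irradiance:
  Area = Q / (SHGC * Irradiance)
  Area = 3757.8 / (0.44 * 899) = 9.5 m^2

9.5 m^2


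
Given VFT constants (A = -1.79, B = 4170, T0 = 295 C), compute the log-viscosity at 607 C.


VFT equation: log(eta) = A + B / (T - T0)
  T - T0 = 607 - 295 = 312
  B / (T - T0) = 4170 / 312 = 13.365
  log(eta) = -1.79 + 13.365 = 11.575

11.575


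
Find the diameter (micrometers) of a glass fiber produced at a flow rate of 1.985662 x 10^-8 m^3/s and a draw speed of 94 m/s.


Cross-sectional area from continuity:
  A = Q / v = 1.985662 x 10^-8 / 94 = 2.112406 x 10^-10 m^2
Diameter from circular cross-section:
  d = sqrt(4A / pi) * 10^6 (m -> um)
  d = sqrt(4 * 2.112406 x 10^-10 / pi) * 10^6 = 16.4 um

16.4 um


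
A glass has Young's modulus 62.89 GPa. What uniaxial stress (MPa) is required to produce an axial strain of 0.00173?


Rearrange E = sigma / epsilon:
  sigma = E * epsilon
  E (MPa) = 62.89 * 1000 = 62890
  sigma = 62890 * 0.00173 = 108.8 MPa

108.8 MPa


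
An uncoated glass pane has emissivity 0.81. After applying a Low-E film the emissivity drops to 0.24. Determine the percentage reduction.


Percentage reduction = (1 - coated/uncoated) * 100
  Ratio = 0.24 / 0.81 = 0.2963
  Reduction = (1 - 0.2963) * 100 = 70.4%

70.4%


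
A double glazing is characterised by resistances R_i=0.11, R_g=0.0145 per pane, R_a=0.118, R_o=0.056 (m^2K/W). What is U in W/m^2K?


Total thermal resistance (series):
  R_total = R_in + R_glass + R_air + R_glass + R_out
  R_total = 0.11 + 0.0145 + 0.118 + 0.0145 + 0.056 = 0.313 m^2K/W
U-value = 1 / R_total = 1 / 0.313 = 3.195 W/m^2K

3.195 W/m^2K


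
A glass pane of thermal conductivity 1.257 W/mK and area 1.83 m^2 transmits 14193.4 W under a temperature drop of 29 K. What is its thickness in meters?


Fourier's law: t = k * A * dT / Q
  t = 1.257 * 1.83 * 29 / 14193.4
  t = 66.70899 / 14193.4 = 0.0047 m

0.0047 m


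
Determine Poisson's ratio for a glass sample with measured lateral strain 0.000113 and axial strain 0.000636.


Poisson's ratio: nu = lateral strain / axial strain
  nu = 0.000113 / 0.000636 = 0.1777

0.1777


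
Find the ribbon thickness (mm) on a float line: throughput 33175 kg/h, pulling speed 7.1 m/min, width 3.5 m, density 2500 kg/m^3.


Ribbon cross-section from mass balance:
  Volume rate = throughput / density = 33175 / 2500 = 13.27 m^3/h
  thickness = volume rate / (speed * 60 * width), i.e.
  thickness = throughput / (60 * speed * width * density) * 1000
  thickness = 33175 / (60 * 7.1 * 3.5 * 2500) * 1000 = 8.9 mm

8.9 mm


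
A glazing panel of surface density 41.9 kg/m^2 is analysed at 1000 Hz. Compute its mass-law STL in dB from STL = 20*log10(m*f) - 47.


Mass law: STL = 20 * log10(m * f) - 47
  m * f = 41.9 * 1000 = 41900
  log10(41900) = 4.62221
  STL = 20 * 4.62221 - 47 = 92.4442 - 47 = 45.4 dB

45.4 dB


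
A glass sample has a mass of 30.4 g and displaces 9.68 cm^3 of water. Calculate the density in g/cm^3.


Use the definition of density:
  rho = mass / volume
  rho = 30.4 / 9.68 = 3.14 g/cm^3

3.14 g/cm^3


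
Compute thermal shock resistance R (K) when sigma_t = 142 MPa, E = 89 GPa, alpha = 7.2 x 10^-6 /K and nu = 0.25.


Thermal shock resistance: R = sigma * (1 - nu) / (E * alpha)
  Numerator = 142 * (1 - 0.25) = 106.5
  Denominator = 89 * 1000 * (7.2 x 10^-6) = 0.6408
  R = 106.5 / 0.6408 = 166.2 K

166.2 K


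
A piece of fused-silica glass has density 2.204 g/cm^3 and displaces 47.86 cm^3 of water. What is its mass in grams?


Rearrange rho = m / V:
  m = rho * V
  m = 2.204 * 47.86 = 105.483 g

105.483 g


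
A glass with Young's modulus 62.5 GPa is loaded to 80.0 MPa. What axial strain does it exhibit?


Rearrange E = sigma / epsilon:
  epsilon = sigma / E
  E (MPa) = 62.5 * 1000 = 62500
  epsilon = 80.0 / 62500 = 0.00128

0.00128


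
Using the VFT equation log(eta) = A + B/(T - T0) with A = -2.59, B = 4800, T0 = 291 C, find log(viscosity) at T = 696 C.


VFT equation: log(eta) = A + B / (T - T0)
  T - T0 = 696 - 291 = 405
  B / (T - T0) = 4800 / 405 = 11.852
  log(eta) = -2.59 + 11.852 = 9.262

9.262


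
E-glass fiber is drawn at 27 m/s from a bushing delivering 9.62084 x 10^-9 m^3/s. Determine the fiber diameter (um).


Cross-sectional area from continuity:
  A = Q / v = 9.62084 x 10^-9 / 27 = 3.563274 x 10^-10 m^2
Diameter from circular cross-section:
  d = sqrt(4A / pi) * 10^6 (m -> um)
  d = sqrt(4 * 3.563274 x 10^-10 / pi) * 10^6 = 21.3 um

21.3 um


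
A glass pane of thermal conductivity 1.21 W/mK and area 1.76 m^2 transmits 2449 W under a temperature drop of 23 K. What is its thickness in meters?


Fourier's law: t = k * A * dT / Q
  t = 1.21 * 1.76 * 23 / 2449
  t = 48.9808 / 2449 = 0.02 m

0.02 m


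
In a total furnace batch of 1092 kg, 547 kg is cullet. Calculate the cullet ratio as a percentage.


Cullet ratio = (cullet mass / total batch mass) * 100
  Ratio = 547 / 1092 * 100 = 50.09%

50.09%


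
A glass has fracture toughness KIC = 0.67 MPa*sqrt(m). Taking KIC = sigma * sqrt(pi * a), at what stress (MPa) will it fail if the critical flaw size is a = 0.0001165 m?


Rearrange KIC = sigma * sqrt(pi * a):
  sigma = KIC / sqrt(pi * a)
  sqrt(pi * 0.0001165) = 0.019131
  sigma = 0.67 / 0.019131 = 35.02 MPa

35.02 MPa


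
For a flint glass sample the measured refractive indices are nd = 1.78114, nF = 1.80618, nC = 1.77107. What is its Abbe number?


Abbe number formula: Vd = (nd - 1) / (nF - nC)
  nd - 1 = 1.78114 - 1 = 0.78114
  nF - nC = 1.80618 - 1.77107 = 0.03511
  Vd = 0.78114 / 0.03511 = 22.25

22.25


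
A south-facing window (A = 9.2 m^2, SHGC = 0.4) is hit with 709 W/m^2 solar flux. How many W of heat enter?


Solar heat gain: Q = Area * SHGC * Irradiance
  Q = 9.2 * 0.4 * 709 = 2609.1 W

2609.1 W


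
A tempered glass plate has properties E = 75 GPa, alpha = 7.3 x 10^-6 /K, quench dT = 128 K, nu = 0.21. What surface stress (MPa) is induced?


Tempering stress: sigma = E * alpha * dT / (1 - nu)
  E (MPa) = 75 * 1000 = 75000
  Numerator = 75000 * (7.3 x 10^-6) * 128 = 70.08
  Denominator = 1 - 0.21 = 0.79
  sigma = 70.08 / 0.79 = 88.7 MPa

88.7 MPa


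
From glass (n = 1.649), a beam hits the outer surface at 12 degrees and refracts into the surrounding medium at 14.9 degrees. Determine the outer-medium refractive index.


Apply Snell's law: n1 * sin(theta1) = n2 * sin(theta2)
  n2 = n1 * sin(theta1) / sin(theta2)
  sin(12) = 0.207912
  sin(14.9) = 0.257133
  n2 = 1.649 * 0.207912 / 0.257133 = 1.3333

1.3333


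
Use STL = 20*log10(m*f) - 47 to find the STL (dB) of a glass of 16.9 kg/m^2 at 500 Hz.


Mass law: STL = 20 * log10(m * f) - 47
  m * f = 16.9 * 500 = 8450
  log10(8450) = 3.92686
  STL = 20 * 3.92686 - 47 = 78.5372 - 47 = 31.5 dB

31.5 dB


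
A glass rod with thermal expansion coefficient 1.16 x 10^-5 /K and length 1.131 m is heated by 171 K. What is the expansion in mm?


Thermal expansion formula: dL = alpha * L0 * dT
  dL = (1.16 x 10^-5) * 1.131 * 171 = 0.00224345 m
Convert to mm: 0.00224345 * 1000 = 2.2435 mm

2.2435 mm


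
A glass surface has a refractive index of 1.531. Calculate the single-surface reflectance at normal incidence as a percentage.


Fresnel reflectance at normal incidence:
  R = ((n - 1)/(n + 1))^2
  (n - 1)/(n + 1) = (1.531 - 1)/(1.531 + 1) = 0.209798
  R = 0.209798^2 = 0.0440152
  R(%) = 0.0440152 * 100 = 4.402%

4.402%


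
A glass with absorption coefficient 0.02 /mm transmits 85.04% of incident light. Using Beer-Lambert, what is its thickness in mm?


Rearrange T = exp(-alpha * thickness):
  thickness = -ln(T) / alpha
  T = 85.04/100 = 0.8504
  ln(T) = -0.16205
  -ln(T) = 0.16205
  thickness = 0.16205 / 0.02 = 8.1 mm

8.1 mm


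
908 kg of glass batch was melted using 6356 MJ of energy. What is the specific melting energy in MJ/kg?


Rearrange E = m * s for s:
  s = E / m
  s = 6356 / 908 = 7.0 MJ/kg

7.0 MJ/kg


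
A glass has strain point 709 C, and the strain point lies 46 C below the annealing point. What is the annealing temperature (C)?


T_anneal = T_strain + gap:
  T_anneal = 709 + 46 = 755 C

755 C


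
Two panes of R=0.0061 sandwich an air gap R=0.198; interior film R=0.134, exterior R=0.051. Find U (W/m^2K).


Total thermal resistance (series):
  R_total = R_in + R_glass + R_air + R_glass + R_out
  R_total = 0.134 + 0.0061 + 0.198 + 0.0061 + 0.051 = 0.3952 m^2K/W
U-value = 1 / R_total = 1 / 0.3952 = 2.53 W/m^2K

2.53 W/m^2K


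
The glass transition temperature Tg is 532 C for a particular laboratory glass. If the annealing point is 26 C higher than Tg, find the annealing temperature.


The annealing temperature is Tg plus the offset:
  T_anneal = 532 + 26 = 558 C

558 C


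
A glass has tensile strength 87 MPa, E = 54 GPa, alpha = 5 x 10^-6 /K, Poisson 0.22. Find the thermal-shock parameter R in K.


Thermal shock resistance: R = sigma * (1 - nu) / (E * alpha)
  Numerator = 87 * (1 - 0.22) = 67.86
  Denominator = 54 * 1000 * (5 x 10^-6) = 0.27
  R = 67.86 / 0.27 = 251.3 K

251.3 K


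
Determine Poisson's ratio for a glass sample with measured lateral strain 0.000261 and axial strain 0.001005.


Poisson's ratio: nu = lateral strain / axial strain
  nu = 0.000261 / 0.001005 = 0.2597

0.2597


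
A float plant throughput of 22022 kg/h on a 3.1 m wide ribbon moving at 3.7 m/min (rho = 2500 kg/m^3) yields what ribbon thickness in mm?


Ribbon cross-section from mass balance:
  Volume rate = throughput / density = 22022 / 2500 = 8.8088 m^3/h
  thickness = volume rate / (speed * 60 * width), i.e.
  thickness = throughput / (60 * speed * width * density) * 1000
  thickness = 22022 / (60 * 3.7 * 3.1 * 2500) * 1000 = 12.8 mm

12.8 mm


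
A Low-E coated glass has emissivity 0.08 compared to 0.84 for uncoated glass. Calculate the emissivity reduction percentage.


Percentage reduction = (1 - coated/uncoated) * 100
  Ratio = 0.08 / 0.84 = 0.0952
  Reduction = (1 - 0.0952) * 100 = 90.5%

90.5%


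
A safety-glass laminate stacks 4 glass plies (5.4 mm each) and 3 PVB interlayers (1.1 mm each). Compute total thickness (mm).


Total thickness = glass contribution + PVB contribution
  Glass: 4 * 5.4 = 21.6 mm
  PVB: 3 * 1.1 = 3.3 mm
  Total = 21.6 + 3.3 = 24.9 mm

24.9 mm


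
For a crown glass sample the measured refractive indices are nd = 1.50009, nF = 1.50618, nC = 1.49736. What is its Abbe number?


Abbe number formula: Vd = (nd - 1) / (nF - nC)
  nd - 1 = 1.50009 - 1 = 0.50009
  nF - nC = 1.50618 - 1.49736 = 0.00882
  Vd = 0.50009 / 0.00882 = 56.7

56.7


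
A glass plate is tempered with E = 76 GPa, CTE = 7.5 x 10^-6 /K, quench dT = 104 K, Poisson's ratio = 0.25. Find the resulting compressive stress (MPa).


Tempering stress: sigma = E * alpha * dT / (1 - nu)
  E (MPa) = 76 * 1000 = 76000
  Numerator = 76000 * (7.5 x 10^-6) * 104 = 59.28
  Denominator = 1 - 0.25 = 0.75
  sigma = 59.28 / 0.75 = 79.0 MPa

79.0 MPa


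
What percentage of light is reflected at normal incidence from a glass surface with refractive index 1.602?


Fresnel reflectance at normal incidence:
  R = ((n - 1)/(n + 1))^2
  (n - 1)/(n + 1) = (1.602 - 1)/(1.602 + 1) = 0.23136
  R = 0.23136^2 = 0.0535274
  R(%) = 0.0535274 * 100 = 5.353%

5.353%


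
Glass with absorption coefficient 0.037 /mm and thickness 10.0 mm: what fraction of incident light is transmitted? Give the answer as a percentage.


Beer-Lambert law: T = exp(-alpha * thickness)
  exponent = -0.037 * 10.0 = -0.37
  T = exp(-0.37) = 0.6907
  Percentage = 0.6907 * 100 = 69.07%

69.07%


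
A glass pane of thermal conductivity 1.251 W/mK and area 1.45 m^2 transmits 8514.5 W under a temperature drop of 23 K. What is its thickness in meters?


Fourier's law: t = k * A * dT / Q
  t = 1.251 * 1.45 * 23 / 8514.5
  t = 41.72085 / 8514.5 = 0.0049 m

0.0049 m


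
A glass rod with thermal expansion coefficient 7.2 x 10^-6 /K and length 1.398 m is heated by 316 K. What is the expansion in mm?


Thermal expansion formula: dL = alpha * L0 * dT
  dL = (7.2 x 10^-6) * 1.398 * 316 = 0.00318073 m
Convert to mm: 0.00318073 * 1000 = 3.1807 mm

3.1807 mm


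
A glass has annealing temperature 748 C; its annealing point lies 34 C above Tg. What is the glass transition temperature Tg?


Rearrange T_anneal = Tg + offset for Tg:
  Tg = T_anneal - offset = 748 - 34 = 714 C

714 C


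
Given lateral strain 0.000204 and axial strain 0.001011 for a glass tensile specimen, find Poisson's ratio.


Poisson's ratio: nu = lateral strain / axial strain
  nu = 0.000204 / 0.001011 = 0.2018

0.2018


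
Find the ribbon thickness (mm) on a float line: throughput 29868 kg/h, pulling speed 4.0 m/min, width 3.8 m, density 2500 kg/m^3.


Ribbon cross-section from mass balance:
  Volume rate = throughput / density = 29868 / 2500 = 11.9472 m^3/h
  thickness = volume rate / (speed * 60 * width), i.e.
  thickness = throughput / (60 * speed * width * density) * 1000
  thickness = 29868 / (60 * 4.0 * 3.8 * 2500) * 1000 = 13.1 mm

13.1 mm


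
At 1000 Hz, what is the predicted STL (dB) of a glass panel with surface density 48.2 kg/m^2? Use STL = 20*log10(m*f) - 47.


Mass law: STL = 20 * log10(m * f) - 47
  m * f = 48.2 * 1000 = 48200
  log10(48200) = 4.68305
  STL = 20 * 4.68305 - 47 = 93.661 - 47 = 46.7 dB

46.7 dB


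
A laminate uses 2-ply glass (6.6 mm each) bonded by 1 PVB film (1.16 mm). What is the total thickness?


Total thickness = glass contribution + PVB contribution
  Glass: 2 * 6.6 = 13.2 mm
  PVB: 1 * 1.16 = 1.16 mm
  Total = 13.2 + 1.16 = 14.36 mm

14.36 mm


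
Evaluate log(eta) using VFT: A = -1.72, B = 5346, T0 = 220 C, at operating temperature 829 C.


VFT equation: log(eta) = A + B / (T - T0)
  T - T0 = 829 - 220 = 609
  B / (T - T0) = 5346 / 609 = 8.778
  log(eta) = -1.72 + 8.778 = 7.058

7.058


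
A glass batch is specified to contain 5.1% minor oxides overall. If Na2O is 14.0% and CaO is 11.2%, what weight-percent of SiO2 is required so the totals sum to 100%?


Known pieces sum to 100%:
  SiO2 = 100 - (others + Na2O + CaO)
  SiO2 = 100 - (5.1 + 14.0 + 11.2) = 69.7%

69.7%


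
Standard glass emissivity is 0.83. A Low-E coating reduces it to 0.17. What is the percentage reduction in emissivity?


Percentage reduction = (1 - coated/uncoated) * 100
  Ratio = 0.17 / 0.83 = 0.2048
  Reduction = (1 - 0.2048) * 100 = 79.5%

79.5%


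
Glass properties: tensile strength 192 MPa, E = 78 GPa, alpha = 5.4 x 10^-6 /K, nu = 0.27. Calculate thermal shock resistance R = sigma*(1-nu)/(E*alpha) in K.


Thermal shock resistance: R = sigma * (1 - nu) / (E * alpha)
  Numerator = 192 * (1 - 0.27) = 140.16
  Denominator = 78 * 1000 * (5.4 x 10^-6) = 0.4212
  R = 140.16 / 0.4212 = 332.8 K

332.8 K


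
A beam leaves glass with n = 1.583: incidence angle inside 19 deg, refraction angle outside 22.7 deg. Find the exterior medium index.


Apply Snell's law: n1 * sin(theta1) = n2 * sin(theta2)
  n2 = n1 * sin(theta1) / sin(theta2)
  sin(19) = 0.325568
  sin(22.7) = 0.385906
  n2 = 1.583 * 0.325568 / 0.385906 = 1.3355

1.3355


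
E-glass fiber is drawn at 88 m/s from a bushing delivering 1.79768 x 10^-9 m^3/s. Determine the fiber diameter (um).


Cross-sectional area from continuity:
  A = Q / v = 1.79768 x 10^-9 / 88 = 2.042818 x 10^-11 m^2
Diameter from circular cross-section:
  d = sqrt(4A / pi) * 10^6 (m -> um)
  d = sqrt(4 * 2.042818 x 10^-11 / pi) * 10^6 = 5.1 um

5.1 um


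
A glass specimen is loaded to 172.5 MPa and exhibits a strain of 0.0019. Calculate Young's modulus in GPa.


Young's modulus: E = stress / strain
  E = 172.5 MPa / 0.0019 = 90789.47 MPa
Convert to GPa: 90789.47 / 1000 = 90.79 GPa

90.79 GPa


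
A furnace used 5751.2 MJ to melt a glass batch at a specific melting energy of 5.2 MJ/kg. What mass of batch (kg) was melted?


Rearrange E = m * s for m:
  m = E / s
  m = 5751.2 / 5.2 = 1106.0 kg

1106.0 kg


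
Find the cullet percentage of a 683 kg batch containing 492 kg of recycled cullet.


Cullet ratio = (cullet mass / total batch mass) * 100
  Ratio = 492 / 683 * 100 = 72.04%

72.04%


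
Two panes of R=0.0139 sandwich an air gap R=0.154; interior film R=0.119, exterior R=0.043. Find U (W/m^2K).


Total thermal resistance (series):
  R_total = R_in + R_glass + R_air + R_glass + R_out
  R_total = 0.119 + 0.0139 + 0.154 + 0.0139 + 0.043 = 0.3438 m^2K/W
U-value = 1 / R_total = 1 / 0.3438 = 2.909 W/m^2K

2.909 W/m^2K


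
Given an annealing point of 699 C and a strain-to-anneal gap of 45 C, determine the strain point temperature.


Strain point = annealing point - difference:
  T_strain = 699 - 45 = 654 C

654 C


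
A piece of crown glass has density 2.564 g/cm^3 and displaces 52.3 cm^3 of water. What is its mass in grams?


Rearrange rho = m / V:
  m = rho * V
  m = 2.564 * 52.3 = 134.097 g

134.097 g


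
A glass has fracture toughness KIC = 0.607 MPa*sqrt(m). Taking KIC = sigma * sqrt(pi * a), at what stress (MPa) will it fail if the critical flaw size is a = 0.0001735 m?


Rearrange KIC = sigma * sqrt(pi * a):
  sigma = KIC / sqrt(pi * a)
  sqrt(pi * 0.0001735) = 0.023347
  sigma = 0.607 / 0.023347 = 26.0 MPa

26.0 MPa


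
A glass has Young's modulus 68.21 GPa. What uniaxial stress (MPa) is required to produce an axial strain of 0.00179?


Rearrange E = sigma / epsilon:
  sigma = E * epsilon
  E (MPa) = 68.21 * 1000 = 68210
  sigma = 68210 * 0.00179 = 122.1 MPa

122.1 MPa


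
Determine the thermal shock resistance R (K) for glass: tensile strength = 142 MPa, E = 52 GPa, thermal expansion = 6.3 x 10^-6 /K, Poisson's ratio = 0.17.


Thermal shock resistance: R = sigma * (1 - nu) / (E * alpha)
  Numerator = 142 * (1 - 0.17) = 117.86
  Denominator = 52 * 1000 * (6.3 x 10^-6) = 0.3276
  R = 117.86 / 0.3276 = 359.8 K

359.8 K


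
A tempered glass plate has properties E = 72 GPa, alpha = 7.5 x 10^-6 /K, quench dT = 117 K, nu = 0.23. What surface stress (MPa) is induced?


Tempering stress: sigma = E * alpha * dT / (1 - nu)
  E (MPa) = 72 * 1000 = 72000
  Numerator = 72000 * (7.5 x 10^-6) * 117 = 63.18
  Denominator = 1 - 0.23 = 0.77
  sigma = 63.18 / 0.77 = 82.1 MPa

82.1 MPa


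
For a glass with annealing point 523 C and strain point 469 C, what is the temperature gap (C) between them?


Gap = T_anneal - T_strain:
  gap = 523 - 469 = 54 C

54 C


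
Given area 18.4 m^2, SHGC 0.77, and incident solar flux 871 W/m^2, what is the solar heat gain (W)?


Solar heat gain: Q = Area * SHGC * Irradiance
  Q = 18.4 * 0.77 * 871 = 12340.3 W

12340.3 W


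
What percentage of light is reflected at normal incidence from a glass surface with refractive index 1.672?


Fresnel reflectance at normal incidence:
  R = ((n - 1)/(n + 1))^2
  (n - 1)/(n + 1) = (1.672 - 1)/(1.672 + 1) = 0.251497
  R = 0.251497^2 = 0.0632507
  R(%) = 0.0632507 * 100 = 6.325%

6.325%


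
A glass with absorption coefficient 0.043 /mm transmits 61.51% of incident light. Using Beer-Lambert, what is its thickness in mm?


Rearrange T = exp(-alpha * thickness):
  thickness = -ln(T) / alpha
  T = 61.51/100 = 0.6151
  ln(T) = -0.48597
  -ln(T) = 0.48597
  thickness = 0.48597 / 0.043 = 11.3 mm

11.3 mm


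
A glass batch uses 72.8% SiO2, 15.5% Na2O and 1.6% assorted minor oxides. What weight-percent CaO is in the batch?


Pieces sum to 100%:
  CaO = 100 - (SiO2 + Na2O + others)
  CaO = 100 - (72.8 + 15.5 + 1.6) = 10.1%

10.1%


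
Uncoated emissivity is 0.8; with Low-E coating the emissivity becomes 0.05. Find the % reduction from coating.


Percentage reduction = (1 - coated/uncoated) * 100
  Ratio = 0.05 / 0.8 = 0.0625
  Reduction = (1 - 0.0625) * 100 = 93.8%

93.8%


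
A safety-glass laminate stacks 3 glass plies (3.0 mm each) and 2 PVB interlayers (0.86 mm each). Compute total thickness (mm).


Total thickness = glass contribution + PVB contribution
  Glass: 3 * 3.0 = 9.0 mm
  PVB: 2 * 0.86 = 1.72 mm
  Total = 9.0 + 1.72 = 10.72 mm

10.72 mm


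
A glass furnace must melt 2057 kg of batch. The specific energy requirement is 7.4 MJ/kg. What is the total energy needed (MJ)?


Total energy = mass * specific energy
  E = 2057 * 7.4 = 15221.8 MJ

15221.8 MJ


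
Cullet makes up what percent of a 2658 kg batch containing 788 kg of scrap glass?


Cullet ratio = (cullet mass / total batch mass) * 100
  Ratio = 788 / 2658 * 100 = 29.65%

29.65%


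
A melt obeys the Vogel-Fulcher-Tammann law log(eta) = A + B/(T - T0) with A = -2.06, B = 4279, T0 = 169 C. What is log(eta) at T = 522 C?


VFT equation: log(eta) = A + B / (T - T0)
  T - T0 = 522 - 169 = 353
  B / (T - T0) = 4279 / 353 = 12.122
  log(eta) = -2.06 + 12.122 = 10.062

10.062


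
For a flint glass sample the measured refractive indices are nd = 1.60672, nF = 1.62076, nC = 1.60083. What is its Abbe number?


Abbe number formula: Vd = (nd - 1) / (nF - nC)
  nd - 1 = 1.60672 - 1 = 0.60672
  nF - nC = 1.62076 - 1.60083 = 0.01993
  Vd = 0.60672 / 0.01993 = 30.44

30.44


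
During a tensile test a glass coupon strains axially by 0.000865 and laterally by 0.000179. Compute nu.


Poisson's ratio: nu = lateral strain / axial strain
  nu = 0.000179 / 0.000865 = 0.2069

0.2069


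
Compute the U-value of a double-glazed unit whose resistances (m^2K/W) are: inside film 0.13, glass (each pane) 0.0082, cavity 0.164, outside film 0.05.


Total thermal resistance (series):
  R_total = R_in + R_glass + R_air + R_glass + R_out
  R_total = 0.13 + 0.0082 + 0.164 + 0.0082 + 0.05 = 0.3604 m^2K/W
U-value = 1 / R_total = 1 / 0.3604 = 2.775 W/m^2K

2.775 W/m^2K


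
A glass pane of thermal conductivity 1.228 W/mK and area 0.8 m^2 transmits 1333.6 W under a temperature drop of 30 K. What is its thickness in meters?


Fourier's law: t = k * A * dT / Q
  t = 1.228 * 0.8 * 30 / 1333.6
  t = 29.472 / 1333.6 = 0.0221 m

0.0221 m


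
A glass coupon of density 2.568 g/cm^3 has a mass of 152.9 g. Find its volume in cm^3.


Rearrange rho = m / V:
  V = m / rho
  V = 152.9 / 2.568 = 59.54 cm^3

59.54 cm^3


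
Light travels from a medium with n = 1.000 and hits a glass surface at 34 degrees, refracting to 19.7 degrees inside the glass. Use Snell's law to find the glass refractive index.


Apply Snell's law: n1 * sin(theta1) = n2 * sin(theta2)
  n2 = n1 * sin(theta1) / sin(theta2)
  sin(34) = 0.559193
  sin(19.7) = 0.337095
  n2 = 1.000 * 0.559193 / 0.337095 = 1.6589

1.6589


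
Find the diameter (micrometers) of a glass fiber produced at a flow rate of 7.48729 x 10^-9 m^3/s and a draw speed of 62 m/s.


Cross-sectional area from continuity:
  A = Q / v = 7.48729 x 10^-9 / 62 = 1.207627 x 10^-10 m^2
Diameter from circular cross-section:
  d = sqrt(4A / pi) * 10^6 (m -> um)
  d = sqrt(4 * 1.207627 x 10^-10 / pi) * 10^6 = 12.4 um

12.4 um


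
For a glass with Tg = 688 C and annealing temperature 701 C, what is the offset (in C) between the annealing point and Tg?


Offset = T_anneal - Tg:
  offset = 701 - 688 = 13 C

13 C


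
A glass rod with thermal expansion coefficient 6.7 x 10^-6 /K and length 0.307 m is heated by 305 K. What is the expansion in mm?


Thermal expansion formula: dL = alpha * L0 * dT
  dL = (6.7 x 10^-6) * 0.307 * 305 = 0.00062735 m
Convert to mm: 0.00062735 * 1000 = 0.6274 mm

0.6274 mm


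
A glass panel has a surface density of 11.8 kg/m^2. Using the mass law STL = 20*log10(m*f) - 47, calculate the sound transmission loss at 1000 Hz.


Mass law: STL = 20 * log10(m * f) - 47
  m * f = 11.8 * 1000 = 11800
  log10(11800) = 4.07188
  STL = 20 * 4.07188 - 47 = 81.4376 - 47 = 34.4 dB

34.4 dB


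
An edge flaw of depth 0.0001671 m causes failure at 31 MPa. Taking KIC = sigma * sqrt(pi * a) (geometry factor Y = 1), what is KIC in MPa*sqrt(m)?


Fracture toughness: KIC = sigma * sqrt(pi * a)
  pi * a = pi * 0.0001671 = 0.00052496
  sqrt(pi * a) = 0.022912
  KIC = 31 * 0.022912 = 0.71 MPa*sqrt(m)

0.71 MPa*sqrt(m)


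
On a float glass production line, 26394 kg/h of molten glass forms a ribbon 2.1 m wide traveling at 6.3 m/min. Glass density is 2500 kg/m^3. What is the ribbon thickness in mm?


Ribbon cross-section from mass balance:
  Volume rate = throughput / density = 26394 / 2500 = 10.5576 m^3/h
  thickness = volume rate / (speed * 60 * width), i.e.
  thickness = throughput / (60 * speed * width * density) * 1000
  thickness = 26394 / (60 * 6.3 * 2.1 * 2500) * 1000 = 13.3 mm

13.3 mm


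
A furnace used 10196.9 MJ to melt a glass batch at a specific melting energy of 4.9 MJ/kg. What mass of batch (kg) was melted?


Rearrange E = m * s for m:
  m = E / s
  m = 10196.9 / 4.9 = 2081.0 kg

2081.0 kg


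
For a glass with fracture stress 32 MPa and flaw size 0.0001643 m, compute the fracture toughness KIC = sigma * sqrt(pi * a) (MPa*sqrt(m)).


Fracture toughness: KIC = sigma * sqrt(pi * a)
  pi * a = pi * 0.0001643 = 0.000516164
  sqrt(pi * a) = 0.022719
  KIC = 32 * 0.022719 = 0.727 MPa*sqrt(m)

0.727 MPa*sqrt(m)


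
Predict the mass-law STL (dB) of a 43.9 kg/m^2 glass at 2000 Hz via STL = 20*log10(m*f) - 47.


Mass law: STL = 20 * log10(m * f) - 47
  m * f = 43.9 * 2000 = 87800
  log10(87800) = 4.94349
  STL = 20 * 4.94349 - 47 = 98.8698 - 47 = 51.9 dB

51.9 dB


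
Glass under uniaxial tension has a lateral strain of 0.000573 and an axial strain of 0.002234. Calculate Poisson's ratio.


Poisson's ratio: nu = lateral strain / axial strain
  nu = 0.000573 / 0.002234 = 0.2565

0.2565


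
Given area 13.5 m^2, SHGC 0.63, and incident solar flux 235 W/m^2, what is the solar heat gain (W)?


Solar heat gain: Q = Area * SHGC * Irradiance
  Q = 13.5 * 0.63 * 235 = 1998.7 W

1998.7 W


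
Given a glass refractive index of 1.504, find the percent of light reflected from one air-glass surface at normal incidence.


Fresnel reflectance at normal incidence:
  R = ((n - 1)/(n + 1))^2
  (n - 1)/(n + 1) = (1.504 - 1)/(1.504 + 1) = 0.201278
  R = 0.201278^2 = 0.0405128
  R(%) = 0.0405128 * 100 = 4.051%

4.051%


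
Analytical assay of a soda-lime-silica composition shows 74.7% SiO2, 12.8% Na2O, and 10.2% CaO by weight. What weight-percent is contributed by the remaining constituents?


Sum the three major oxides:
  SiO2 + Na2O + CaO = 74.7 + 12.8 + 10.2 = 97.7%
Subtract from 100%:
  Others = 100 - 97.7 = 2.3%

2.3%


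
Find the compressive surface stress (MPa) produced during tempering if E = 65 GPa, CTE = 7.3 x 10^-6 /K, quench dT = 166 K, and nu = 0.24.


Tempering stress: sigma = E * alpha * dT / (1 - nu)
  E (MPa) = 65 * 1000 = 65000
  Numerator = 65000 * (7.3 x 10^-6) * 166 = 78.767
  Denominator = 1 - 0.24 = 0.76
  sigma = 78.767 / 0.76 = 103.6 MPa

103.6 MPa


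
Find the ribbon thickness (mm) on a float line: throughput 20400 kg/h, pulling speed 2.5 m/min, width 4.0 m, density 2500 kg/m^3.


Ribbon cross-section from mass balance:
  Volume rate = throughput / density = 20400 / 2500 = 8.16 m^3/h
  thickness = volume rate / (speed * 60 * width), i.e.
  thickness = throughput / (60 * speed * width * density) * 1000
  thickness = 20400 / (60 * 2.5 * 4.0 * 2500) * 1000 = 13.6 mm

13.6 mm


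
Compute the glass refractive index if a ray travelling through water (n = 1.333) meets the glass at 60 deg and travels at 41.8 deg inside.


Apply Snell's law: n1 * sin(theta1) = n2 * sin(theta2)
  n2 = n1 * sin(theta1) / sin(theta2)
  sin(60) = 0.866025
  sin(41.8) = 0.666532
  n2 = 1.333 * 0.866025 / 0.666532 = 1.732

1.732


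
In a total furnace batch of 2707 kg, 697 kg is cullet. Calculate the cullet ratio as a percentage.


Cullet ratio = (cullet mass / total batch mass) * 100
  Ratio = 697 / 2707 * 100 = 25.75%

25.75%


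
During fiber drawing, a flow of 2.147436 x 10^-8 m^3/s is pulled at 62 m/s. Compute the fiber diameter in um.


Cross-sectional area from continuity:
  A = Q / v = 2.147436 x 10^-8 / 62 = 3.463606 x 10^-10 m^2
Diameter from circular cross-section:
  d = sqrt(4A / pi) * 10^6 (m -> um)
  d = sqrt(4 * 3.463606 x 10^-10 / pi) * 10^6 = 21.0 um

21.0 um


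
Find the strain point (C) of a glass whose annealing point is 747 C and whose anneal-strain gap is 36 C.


Strain point = annealing point - difference:
  T_strain = 747 - 36 = 711 C

711 C


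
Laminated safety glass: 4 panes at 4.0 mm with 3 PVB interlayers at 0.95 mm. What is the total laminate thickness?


Total thickness = glass contribution + PVB contribution
  Glass: 4 * 4.0 = 16.0 mm
  PVB: 3 * 0.95 = 2.85 mm
  Total = 16.0 + 2.85 = 18.85 mm

18.85 mm


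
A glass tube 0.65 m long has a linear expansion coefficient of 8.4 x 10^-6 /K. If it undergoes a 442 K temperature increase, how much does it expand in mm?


Thermal expansion formula: dL = alpha * L0 * dT
  dL = (8.4 x 10^-6) * 0.65 * 442 = 0.00241332 m
Convert to mm: 0.00241332 * 1000 = 2.4133 mm

2.4133 mm
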